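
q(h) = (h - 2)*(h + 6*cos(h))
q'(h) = h + (1 - 6*sin(h))*(h - 2) + 6*cos(h) = h + (2 - h)*(6*sin(h) - 1) + 6*cos(h)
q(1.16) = -2.99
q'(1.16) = 7.34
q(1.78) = -0.12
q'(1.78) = 1.61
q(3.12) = -3.22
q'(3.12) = -1.90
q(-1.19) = -3.32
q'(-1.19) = -19.92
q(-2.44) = 31.18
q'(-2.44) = -28.66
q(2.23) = -0.33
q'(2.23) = -2.31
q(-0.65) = -10.94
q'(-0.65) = -8.15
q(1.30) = -2.03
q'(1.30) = 6.25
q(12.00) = 170.63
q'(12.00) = 59.26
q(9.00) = 24.73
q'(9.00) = -6.78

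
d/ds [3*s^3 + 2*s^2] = s*(9*s + 4)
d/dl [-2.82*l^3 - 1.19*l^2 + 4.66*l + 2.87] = -8.46*l^2 - 2.38*l + 4.66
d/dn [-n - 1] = -1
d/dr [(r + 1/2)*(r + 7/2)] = 2*r + 4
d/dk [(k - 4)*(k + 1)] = 2*k - 3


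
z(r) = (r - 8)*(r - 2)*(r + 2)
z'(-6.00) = 200.00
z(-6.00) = -448.00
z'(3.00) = -25.00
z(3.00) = -25.00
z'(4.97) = -9.42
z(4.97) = -62.72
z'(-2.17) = 44.85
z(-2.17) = -7.21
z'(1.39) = -20.44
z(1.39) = 13.67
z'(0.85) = -15.43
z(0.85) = 23.43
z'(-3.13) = 75.47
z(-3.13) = -64.52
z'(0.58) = -12.27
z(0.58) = 27.18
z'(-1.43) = 25.01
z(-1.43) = 18.44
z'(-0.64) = 7.47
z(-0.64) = 31.02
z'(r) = (r - 8)*(r - 2) + (r - 8)*(r + 2) + (r - 2)*(r + 2) = 3*r^2 - 16*r - 4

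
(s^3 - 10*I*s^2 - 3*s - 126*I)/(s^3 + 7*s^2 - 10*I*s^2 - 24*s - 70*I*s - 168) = (s^2 - 4*I*s + 21)/(s^2 + s*(7 - 4*I) - 28*I)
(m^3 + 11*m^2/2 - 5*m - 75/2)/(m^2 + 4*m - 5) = (2*m^2 + m - 15)/(2*(m - 1))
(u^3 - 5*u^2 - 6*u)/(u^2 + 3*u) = (u^2 - 5*u - 6)/(u + 3)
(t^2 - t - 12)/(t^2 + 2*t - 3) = (t - 4)/(t - 1)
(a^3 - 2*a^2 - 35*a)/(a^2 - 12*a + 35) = a*(a + 5)/(a - 5)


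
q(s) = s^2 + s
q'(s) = 2*s + 1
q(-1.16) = 0.19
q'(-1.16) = -1.32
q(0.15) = 0.17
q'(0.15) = 1.30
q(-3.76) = 10.38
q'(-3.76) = -6.52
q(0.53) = 0.81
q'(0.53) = 2.06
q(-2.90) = 5.51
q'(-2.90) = -4.80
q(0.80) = 1.44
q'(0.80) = 2.60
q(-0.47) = -0.25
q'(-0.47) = 0.06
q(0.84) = 1.55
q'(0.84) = 2.68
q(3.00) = 12.00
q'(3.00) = 7.00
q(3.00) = 12.00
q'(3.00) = 7.00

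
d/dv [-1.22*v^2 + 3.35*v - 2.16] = 3.35 - 2.44*v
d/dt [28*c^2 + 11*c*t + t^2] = 11*c + 2*t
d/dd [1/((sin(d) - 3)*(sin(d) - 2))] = (5 - 2*sin(d))*cos(d)/((sin(d) - 3)^2*(sin(d) - 2)^2)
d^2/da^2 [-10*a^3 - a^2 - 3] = -60*a - 2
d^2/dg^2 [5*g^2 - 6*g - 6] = 10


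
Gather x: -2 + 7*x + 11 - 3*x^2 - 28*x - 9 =-3*x^2 - 21*x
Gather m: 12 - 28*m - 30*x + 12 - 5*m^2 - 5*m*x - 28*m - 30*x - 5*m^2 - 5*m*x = -10*m^2 + m*(-10*x - 56) - 60*x + 24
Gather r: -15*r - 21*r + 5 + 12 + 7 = 24 - 36*r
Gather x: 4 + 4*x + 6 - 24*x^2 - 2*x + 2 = -24*x^2 + 2*x + 12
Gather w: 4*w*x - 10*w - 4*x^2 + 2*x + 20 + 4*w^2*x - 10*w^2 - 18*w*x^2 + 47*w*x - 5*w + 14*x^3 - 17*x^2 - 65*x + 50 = w^2*(4*x - 10) + w*(-18*x^2 + 51*x - 15) + 14*x^3 - 21*x^2 - 63*x + 70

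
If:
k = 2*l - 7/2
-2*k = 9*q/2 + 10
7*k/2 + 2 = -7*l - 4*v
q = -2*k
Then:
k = 10/7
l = 69/28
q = -20/7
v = -97/16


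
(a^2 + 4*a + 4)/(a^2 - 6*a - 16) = (a + 2)/(a - 8)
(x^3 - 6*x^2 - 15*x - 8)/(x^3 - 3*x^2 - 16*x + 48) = (x^3 - 6*x^2 - 15*x - 8)/(x^3 - 3*x^2 - 16*x + 48)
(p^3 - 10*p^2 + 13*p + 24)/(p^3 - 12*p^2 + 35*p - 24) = (p + 1)/(p - 1)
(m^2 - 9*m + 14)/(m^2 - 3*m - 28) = (m - 2)/(m + 4)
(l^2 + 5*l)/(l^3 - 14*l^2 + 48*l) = (l + 5)/(l^2 - 14*l + 48)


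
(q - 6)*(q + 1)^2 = q^3 - 4*q^2 - 11*q - 6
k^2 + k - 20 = (k - 4)*(k + 5)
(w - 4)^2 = w^2 - 8*w + 16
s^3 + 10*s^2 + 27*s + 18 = (s + 1)*(s + 3)*(s + 6)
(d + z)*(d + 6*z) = d^2 + 7*d*z + 6*z^2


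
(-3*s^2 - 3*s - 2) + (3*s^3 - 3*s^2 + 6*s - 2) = 3*s^3 - 6*s^2 + 3*s - 4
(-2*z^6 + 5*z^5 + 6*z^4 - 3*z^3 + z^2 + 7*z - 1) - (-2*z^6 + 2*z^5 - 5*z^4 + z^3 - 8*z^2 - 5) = 3*z^5 + 11*z^4 - 4*z^3 + 9*z^2 + 7*z + 4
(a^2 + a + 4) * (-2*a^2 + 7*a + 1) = -2*a^4 + 5*a^3 + 29*a + 4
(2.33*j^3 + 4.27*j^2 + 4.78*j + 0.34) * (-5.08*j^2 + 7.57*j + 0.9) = -11.8364*j^5 - 4.0535*j^4 + 10.1385*j^3 + 38.3004*j^2 + 6.8758*j + 0.306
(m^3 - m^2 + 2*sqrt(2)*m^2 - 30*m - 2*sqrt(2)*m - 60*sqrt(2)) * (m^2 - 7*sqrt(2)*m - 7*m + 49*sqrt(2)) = m^5 - 8*m^4 - 5*sqrt(2)*m^4 - 51*m^3 + 40*sqrt(2)*m^3 + 115*sqrt(2)*m^2 + 434*m^2 - 1050*sqrt(2)*m + 644*m - 5880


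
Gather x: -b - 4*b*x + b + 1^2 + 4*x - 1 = x*(4 - 4*b)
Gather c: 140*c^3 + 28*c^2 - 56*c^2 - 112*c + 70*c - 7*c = 140*c^3 - 28*c^2 - 49*c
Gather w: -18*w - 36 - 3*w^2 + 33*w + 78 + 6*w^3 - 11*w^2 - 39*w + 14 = 6*w^3 - 14*w^2 - 24*w + 56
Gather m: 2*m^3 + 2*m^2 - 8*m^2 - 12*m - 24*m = 2*m^3 - 6*m^2 - 36*m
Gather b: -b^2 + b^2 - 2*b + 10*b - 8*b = 0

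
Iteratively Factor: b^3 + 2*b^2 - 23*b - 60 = (b + 3)*(b^2 - b - 20) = (b + 3)*(b + 4)*(b - 5)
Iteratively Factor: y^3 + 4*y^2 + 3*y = (y + 3)*(y^2 + y) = (y + 1)*(y + 3)*(y)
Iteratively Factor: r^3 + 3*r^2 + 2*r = (r)*(r^2 + 3*r + 2) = r*(r + 2)*(r + 1)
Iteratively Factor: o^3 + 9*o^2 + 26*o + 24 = (o + 3)*(o^2 + 6*o + 8) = (o + 3)*(o + 4)*(o + 2)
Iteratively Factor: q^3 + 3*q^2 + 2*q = (q + 1)*(q^2 + 2*q) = (q + 1)*(q + 2)*(q)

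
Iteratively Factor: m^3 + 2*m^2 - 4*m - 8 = (m + 2)*(m^2 - 4) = (m + 2)^2*(m - 2)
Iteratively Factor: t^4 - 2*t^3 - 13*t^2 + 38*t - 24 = (t - 3)*(t^3 + t^2 - 10*t + 8) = (t - 3)*(t - 2)*(t^2 + 3*t - 4) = (t - 3)*(t - 2)*(t + 4)*(t - 1)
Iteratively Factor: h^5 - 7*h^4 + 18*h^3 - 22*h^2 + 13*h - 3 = (h - 3)*(h^4 - 4*h^3 + 6*h^2 - 4*h + 1) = (h - 3)*(h - 1)*(h^3 - 3*h^2 + 3*h - 1) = (h - 3)*(h - 1)^2*(h^2 - 2*h + 1) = (h - 3)*(h - 1)^3*(h - 1)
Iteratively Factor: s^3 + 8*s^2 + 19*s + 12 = (s + 1)*(s^2 + 7*s + 12) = (s + 1)*(s + 3)*(s + 4)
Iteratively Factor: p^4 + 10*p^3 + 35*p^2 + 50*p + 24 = (p + 4)*(p^3 + 6*p^2 + 11*p + 6) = (p + 1)*(p + 4)*(p^2 + 5*p + 6) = (p + 1)*(p + 3)*(p + 4)*(p + 2)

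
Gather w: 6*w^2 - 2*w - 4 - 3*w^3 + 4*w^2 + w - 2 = -3*w^3 + 10*w^2 - w - 6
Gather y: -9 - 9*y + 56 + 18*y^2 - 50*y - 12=18*y^2 - 59*y + 35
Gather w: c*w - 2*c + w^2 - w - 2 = -2*c + w^2 + w*(c - 1) - 2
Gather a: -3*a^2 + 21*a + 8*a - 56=-3*a^2 + 29*a - 56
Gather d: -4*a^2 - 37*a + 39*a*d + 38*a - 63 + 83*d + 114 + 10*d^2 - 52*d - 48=-4*a^2 + a + 10*d^2 + d*(39*a + 31) + 3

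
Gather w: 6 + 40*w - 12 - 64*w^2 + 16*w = -64*w^2 + 56*w - 6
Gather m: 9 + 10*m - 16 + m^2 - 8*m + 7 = m^2 + 2*m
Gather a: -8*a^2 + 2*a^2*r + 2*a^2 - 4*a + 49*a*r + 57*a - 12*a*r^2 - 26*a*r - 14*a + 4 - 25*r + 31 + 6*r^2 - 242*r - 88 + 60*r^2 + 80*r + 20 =a^2*(2*r - 6) + a*(-12*r^2 + 23*r + 39) + 66*r^2 - 187*r - 33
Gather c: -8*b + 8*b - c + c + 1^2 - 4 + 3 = 0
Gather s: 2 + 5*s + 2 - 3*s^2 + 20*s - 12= -3*s^2 + 25*s - 8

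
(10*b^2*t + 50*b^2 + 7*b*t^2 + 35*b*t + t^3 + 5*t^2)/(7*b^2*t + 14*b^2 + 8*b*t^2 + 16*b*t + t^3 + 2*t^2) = (10*b^2*t + 50*b^2 + 7*b*t^2 + 35*b*t + t^3 + 5*t^2)/(7*b^2*t + 14*b^2 + 8*b*t^2 + 16*b*t + t^3 + 2*t^2)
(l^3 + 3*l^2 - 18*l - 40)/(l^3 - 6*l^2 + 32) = (l + 5)/(l - 4)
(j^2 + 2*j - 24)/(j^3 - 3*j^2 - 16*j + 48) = (j + 6)/(j^2 + j - 12)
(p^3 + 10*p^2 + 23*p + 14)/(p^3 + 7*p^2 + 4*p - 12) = (p^2 + 8*p + 7)/(p^2 + 5*p - 6)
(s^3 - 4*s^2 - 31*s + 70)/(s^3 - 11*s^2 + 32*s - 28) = (s + 5)/(s - 2)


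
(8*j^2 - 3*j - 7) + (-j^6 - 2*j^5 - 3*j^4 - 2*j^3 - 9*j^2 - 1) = -j^6 - 2*j^5 - 3*j^4 - 2*j^3 - j^2 - 3*j - 8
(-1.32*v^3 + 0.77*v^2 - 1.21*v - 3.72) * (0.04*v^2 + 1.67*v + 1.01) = -0.0528*v^5 - 2.1736*v^4 - 0.0957000000000001*v^3 - 1.3918*v^2 - 7.4345*v - 3.7572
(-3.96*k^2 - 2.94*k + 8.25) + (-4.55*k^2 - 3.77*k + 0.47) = -8.51*k^2 - 6.71*k + 8.72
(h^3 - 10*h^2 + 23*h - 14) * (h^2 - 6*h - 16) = h^5 - 16*h^4 + 67*h^3 + 8*h^2 - 284*h + 224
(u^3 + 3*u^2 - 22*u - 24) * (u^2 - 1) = u^5 + 3*u^4 - 23*u^3 - 27*u^2 + 22*u + 24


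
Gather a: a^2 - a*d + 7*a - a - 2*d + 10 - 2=a^2 + a*(6 - d) - 2*d + 8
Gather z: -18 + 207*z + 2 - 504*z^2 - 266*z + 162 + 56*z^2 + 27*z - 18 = -448*z^2 - 32*z + 128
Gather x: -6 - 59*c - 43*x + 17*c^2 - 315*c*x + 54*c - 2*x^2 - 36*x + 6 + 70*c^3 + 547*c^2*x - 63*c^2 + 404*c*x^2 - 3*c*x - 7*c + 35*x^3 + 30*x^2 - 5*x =70*c^3 - 46*c^2 - 12*c + 35*x^3 + x^2*(404*c + 28) + x*(547*c^2 - 318*c - 84)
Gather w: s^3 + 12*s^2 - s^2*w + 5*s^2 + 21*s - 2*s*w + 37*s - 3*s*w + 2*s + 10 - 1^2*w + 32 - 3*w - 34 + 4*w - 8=s^3 + 17*s^2 + 60*s + w*(-s^2 - 5*s)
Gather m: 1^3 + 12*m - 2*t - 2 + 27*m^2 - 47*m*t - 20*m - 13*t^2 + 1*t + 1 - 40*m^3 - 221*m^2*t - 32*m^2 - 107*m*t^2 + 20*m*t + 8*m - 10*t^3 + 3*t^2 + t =-40*m^3 + m^2*(-221*t - 5) + m*(-107*t^2 - 27*t) - 10*t^3 - 10*t^2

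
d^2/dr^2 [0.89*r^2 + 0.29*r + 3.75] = 1.78000000000000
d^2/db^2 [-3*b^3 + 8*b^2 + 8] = 16 - 18*b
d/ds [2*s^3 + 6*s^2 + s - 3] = 6*s^2 + 12*s + 1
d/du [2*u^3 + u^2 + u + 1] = 6*u^2 + 2*u + 1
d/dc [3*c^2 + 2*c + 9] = 6*c + 2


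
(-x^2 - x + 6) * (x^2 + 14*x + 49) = -x^4 - 15*x^3 - 57*x^2 + 35*x + 294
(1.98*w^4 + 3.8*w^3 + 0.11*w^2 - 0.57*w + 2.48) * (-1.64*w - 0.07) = -3.2472*w^5 - 6.3706*w^4 - 0.4464*w^3 + 0.9271*w^2 - 4.0273*w - 0.1736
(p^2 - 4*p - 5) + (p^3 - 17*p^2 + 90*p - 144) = p^3 - 16*p^2 + 86*p - 149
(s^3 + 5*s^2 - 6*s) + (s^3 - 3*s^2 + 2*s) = 2*s^3 + 2*s^2 - 4*s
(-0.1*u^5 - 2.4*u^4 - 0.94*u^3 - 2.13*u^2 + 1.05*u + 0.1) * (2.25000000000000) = -0.225*u^5 - 5.4*u^4 - 2.115*u^3 - 4.7925*u^2 + 2.3625*u + 0.225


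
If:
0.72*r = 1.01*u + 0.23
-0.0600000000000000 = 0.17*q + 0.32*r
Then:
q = -2.64052287581699*u - 0.954248366013072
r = 1.40277777777778*u + 0.319444444444444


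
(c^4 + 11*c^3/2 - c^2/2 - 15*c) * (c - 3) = c^5 + 5*c^4/2 - 17*c^3 - 27*c^2/2 + 45*c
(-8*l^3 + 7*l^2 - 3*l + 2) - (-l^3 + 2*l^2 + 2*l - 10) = -7*l^3 + 5*l^2 - 5*l + 12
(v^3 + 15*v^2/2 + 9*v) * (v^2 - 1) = v^5 + 15*v^4/2 + 8*v^3 - 15*v^2/2 - 9*v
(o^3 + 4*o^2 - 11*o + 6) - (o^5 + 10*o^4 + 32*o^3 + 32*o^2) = -o^5 - 10*o^4 - 31*o^3 - 28*o^2 - 11*o + 6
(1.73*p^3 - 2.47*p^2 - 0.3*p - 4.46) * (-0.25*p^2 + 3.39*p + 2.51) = -0.4325*p^5 + 6.4822*p^4 - 3.956*p^3 - 6.1017*p^2 - 15.8724*p - 11.1946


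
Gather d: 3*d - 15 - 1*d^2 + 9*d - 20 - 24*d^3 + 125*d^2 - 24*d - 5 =-24*d^3 + 124*d^2 - 12*d - 40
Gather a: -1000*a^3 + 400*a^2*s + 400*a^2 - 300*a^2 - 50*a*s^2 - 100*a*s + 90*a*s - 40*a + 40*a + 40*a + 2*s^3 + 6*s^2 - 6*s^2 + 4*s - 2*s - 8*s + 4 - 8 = -1000*a^3 + a^2*(400*s + 100) + a*(-50*s^2 - 10*s + 40) + 2*s^3 - 6*s - 4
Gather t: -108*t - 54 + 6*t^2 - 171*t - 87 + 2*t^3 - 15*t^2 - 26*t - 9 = 2*t^3 - 9*t^2 - 305*t - 150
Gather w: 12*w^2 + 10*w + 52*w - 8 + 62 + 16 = 12*w^2 + 62*w + 70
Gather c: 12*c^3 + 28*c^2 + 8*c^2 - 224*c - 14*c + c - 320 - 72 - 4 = 12*c^3 + 36*c^2 - 237*c - 396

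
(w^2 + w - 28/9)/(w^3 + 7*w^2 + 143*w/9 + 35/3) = (3*w - 4)/(3*w^2 + 14*w + 15)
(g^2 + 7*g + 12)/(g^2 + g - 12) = (g + 3)/(g - 3)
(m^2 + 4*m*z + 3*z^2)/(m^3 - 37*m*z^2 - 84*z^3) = (-m - z)/(-m^2 + 3*m*z + 28*z^2)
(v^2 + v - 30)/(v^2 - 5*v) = (v + 6)/v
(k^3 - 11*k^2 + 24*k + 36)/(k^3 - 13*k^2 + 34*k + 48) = (k - 6)/(k - 8)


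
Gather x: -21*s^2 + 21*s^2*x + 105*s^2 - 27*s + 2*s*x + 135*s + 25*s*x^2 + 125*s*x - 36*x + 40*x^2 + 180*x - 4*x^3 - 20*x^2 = 84*s^2 + 108*s - 4*x^3 + x^2*(25*s + 20) + x*(21*s^2 + 127*s + 144)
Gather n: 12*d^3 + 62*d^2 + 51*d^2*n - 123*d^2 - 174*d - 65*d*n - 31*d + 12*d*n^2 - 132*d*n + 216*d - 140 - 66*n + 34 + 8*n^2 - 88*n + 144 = 12*d^3 - 61*d^2 + 11*d + n^2*(12*d + 8) + n*(51*d^2 - 197*d - 154) + 38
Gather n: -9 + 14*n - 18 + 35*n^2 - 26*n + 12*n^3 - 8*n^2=12*n^3 + 27*n^2 - 12*n - 27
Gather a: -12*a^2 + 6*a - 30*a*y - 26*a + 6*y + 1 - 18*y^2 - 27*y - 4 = -12*a^2 + a*(-30*y - 20) - 18*y^2 - 21*y - 3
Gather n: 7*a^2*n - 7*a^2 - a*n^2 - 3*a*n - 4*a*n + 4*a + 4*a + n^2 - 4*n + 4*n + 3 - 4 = -7*a^2 + 8*a + n^2*(1 - a) + n*(7*a^2 - 7*a) - 1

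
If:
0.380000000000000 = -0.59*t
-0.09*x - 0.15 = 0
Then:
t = -0.64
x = -1.67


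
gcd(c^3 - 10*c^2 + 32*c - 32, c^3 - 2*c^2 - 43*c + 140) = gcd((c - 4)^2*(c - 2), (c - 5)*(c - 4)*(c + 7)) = c - 4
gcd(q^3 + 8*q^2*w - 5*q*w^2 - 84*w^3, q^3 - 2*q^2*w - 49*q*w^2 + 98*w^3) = q + 7*w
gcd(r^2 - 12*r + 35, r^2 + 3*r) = 1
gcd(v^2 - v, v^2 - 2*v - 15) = 1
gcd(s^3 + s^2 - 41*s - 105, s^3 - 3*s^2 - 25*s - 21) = s^2 - 4*s - 21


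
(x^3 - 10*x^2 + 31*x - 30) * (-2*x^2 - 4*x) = -2*x^5 + 16*x^4 - 22*x^3 - 64*x^2 + 120*x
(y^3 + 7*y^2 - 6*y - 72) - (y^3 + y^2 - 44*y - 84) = 6*y^2 + 38*y + 12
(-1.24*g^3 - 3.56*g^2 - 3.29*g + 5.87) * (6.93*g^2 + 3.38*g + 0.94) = -8.5932*g^5 - 28.862*g^4 - 35.9981*g^3 + 26.2125*g^2 + 16.748*g + 5.5178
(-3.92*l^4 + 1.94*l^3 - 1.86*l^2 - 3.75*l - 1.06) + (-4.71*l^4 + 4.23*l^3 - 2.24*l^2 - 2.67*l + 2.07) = -8.63*l^4 + 6.17*l^3 - 4.1*l^2 - 6.42*l + 1.01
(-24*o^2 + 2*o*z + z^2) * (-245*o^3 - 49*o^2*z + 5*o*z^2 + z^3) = 5880*o^5 + 686*o^4*z - 463*o^3*z^2 - 63*o^2*z^3 + 7*o*z^4 + z^5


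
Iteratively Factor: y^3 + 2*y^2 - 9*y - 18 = (y + 2)*(y^2 - 9) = (y + 2)*(y + 3)*(y - 3)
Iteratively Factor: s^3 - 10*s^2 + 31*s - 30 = (s - 2)*(s^2 - 8*s + 15) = (s - 5)*(s - 2)*(s - 3)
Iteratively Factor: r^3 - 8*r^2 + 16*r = (r - 4)*(r^2 - 4*r) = (r - 4)^2*(r)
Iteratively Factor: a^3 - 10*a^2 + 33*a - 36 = (a - 4)*(a^2 - 6*a + 9) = (a - 4)*(a - 3)*(a - 3)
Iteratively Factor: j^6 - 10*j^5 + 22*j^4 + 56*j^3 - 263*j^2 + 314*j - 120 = (j - 2)*(j^5 - 8*j^4 + 6*j^3 + 68*j^2 - 127*j + 60) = (j - 4)*(j - 2)*(j^4 - 4*j^3 - 10*j^2 + 28*j - 15) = (j - 4)*(j - 2)*(j - 1)*(j^3 - 3*j^2 - 13*j + 15) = (j - 4)*(j - 2)*(j - 1)*(j + 3)*(j^2 - 6*j + 5) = (j - 4)*(j - 2)*(j - 1)^2*(j + 3)*(j - 5)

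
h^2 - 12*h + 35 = (h - 7)*(h - 5)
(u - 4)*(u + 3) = u^2 - u - 12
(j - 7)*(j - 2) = j^2 - 9*j + 14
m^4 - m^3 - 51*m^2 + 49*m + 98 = (m - 7)*(m - 2)*(m + 1)*(m + 7)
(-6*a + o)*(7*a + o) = -42*a^2 + a*o + o^2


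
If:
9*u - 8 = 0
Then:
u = 8/9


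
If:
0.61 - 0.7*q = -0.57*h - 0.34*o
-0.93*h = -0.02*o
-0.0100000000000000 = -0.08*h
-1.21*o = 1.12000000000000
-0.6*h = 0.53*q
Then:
No Solution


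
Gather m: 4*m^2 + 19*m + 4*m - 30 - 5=4*m^2 + 23*m - 35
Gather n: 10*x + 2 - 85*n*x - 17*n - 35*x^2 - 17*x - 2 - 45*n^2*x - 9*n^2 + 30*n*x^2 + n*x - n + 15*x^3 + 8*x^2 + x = n^2*(-45*x - 9) + n*(30*x^2 - 84*x - 18) + 15*x^3 - 27*x^2 - 6*x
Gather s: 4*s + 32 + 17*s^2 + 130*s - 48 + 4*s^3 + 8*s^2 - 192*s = 4*s^3 + 25*s^2 - 58*s - 16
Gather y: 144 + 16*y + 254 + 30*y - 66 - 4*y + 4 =42*y + 336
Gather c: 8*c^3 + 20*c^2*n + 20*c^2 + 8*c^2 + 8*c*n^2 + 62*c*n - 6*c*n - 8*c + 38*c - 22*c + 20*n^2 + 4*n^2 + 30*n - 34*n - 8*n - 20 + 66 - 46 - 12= 8*c^3 + c^2*(20*n + 28) + c*(8*n^2 + 56*n + 8) + 24*n^2 - 12*n - 12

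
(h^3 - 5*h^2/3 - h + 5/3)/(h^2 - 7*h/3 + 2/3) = (3*h^3 - 5*h^2 - 3*h + 5)/(3*h^2 - 7*h + 2)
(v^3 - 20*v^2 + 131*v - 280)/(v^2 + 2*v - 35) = (v^2 - 15*v + 56)/(v + 7)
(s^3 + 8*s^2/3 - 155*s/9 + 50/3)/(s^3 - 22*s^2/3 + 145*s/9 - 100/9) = (s + 6)/(s - 4)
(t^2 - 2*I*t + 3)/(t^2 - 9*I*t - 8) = (-t^2 + 2*I*t - 3)/(-t^2 + 9*I*t + 8)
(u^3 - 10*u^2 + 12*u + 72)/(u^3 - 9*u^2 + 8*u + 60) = (u - 6)/(u - 5)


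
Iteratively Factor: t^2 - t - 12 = (t - 4)*(t + 3)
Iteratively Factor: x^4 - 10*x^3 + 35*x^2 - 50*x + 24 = (x - 4)*(x^3 - 6*x^2 + 11*x - 6) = (x - 4)*(x - 2)*(x^2 - 4*x + 3) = (x - 4)*(x - 3)*(x - 2)*(x - 1)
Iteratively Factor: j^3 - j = (j + 1)*(j^2 - j) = j*(j + 1)*(j - 1)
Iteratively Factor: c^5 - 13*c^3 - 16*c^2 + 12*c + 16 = (c - 4)*(c^4 + 4*c^3 + 3*c^2 - 4*c - 4) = (c - 4)*(c + 2)*(c^3 + 2*c^2 - c - 2) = (c - 4)*(c - 1)*(c + 2)*(c^2 + 3*c + 2) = (c - 4)*(c - 1)*(c + 1)*(c + 2)*(c + 2)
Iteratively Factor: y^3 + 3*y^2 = (y)*(y^2 + 3*y) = y*(y + 3)*(y)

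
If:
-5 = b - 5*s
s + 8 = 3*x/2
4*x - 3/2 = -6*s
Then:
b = -855/52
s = -119/52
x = 99/26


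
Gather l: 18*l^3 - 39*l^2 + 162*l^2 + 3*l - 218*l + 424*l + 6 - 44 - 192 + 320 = 18*l^3 + 123*l^2 + 209*l + 90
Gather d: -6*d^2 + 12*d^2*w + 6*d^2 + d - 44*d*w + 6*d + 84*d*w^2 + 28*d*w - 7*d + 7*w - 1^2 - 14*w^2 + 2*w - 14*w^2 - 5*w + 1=12*d^2*w + d*(84*w^2 - 16*w) - 28*w^2 + 4*w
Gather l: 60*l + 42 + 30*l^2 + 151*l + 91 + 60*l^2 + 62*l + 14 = 90*l^2 + 273*l + 147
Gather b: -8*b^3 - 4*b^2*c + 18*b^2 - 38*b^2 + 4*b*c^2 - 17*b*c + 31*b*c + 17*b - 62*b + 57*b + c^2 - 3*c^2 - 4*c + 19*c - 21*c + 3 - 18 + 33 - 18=-8*b^3 + b^2*(-4*c - 20) + b*(4*c^2 + 14*c + 12) - 2*c^2 - 6*c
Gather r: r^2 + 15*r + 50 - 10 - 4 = r^2 + 15*r + 36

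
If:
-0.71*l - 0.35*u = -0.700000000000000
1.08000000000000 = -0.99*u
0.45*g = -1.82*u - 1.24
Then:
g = 1.66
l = 1.52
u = -1.09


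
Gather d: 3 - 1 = 2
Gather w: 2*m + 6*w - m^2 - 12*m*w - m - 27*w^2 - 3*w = -m^2 + m - 27*w^2 + w*(3 - 12*m)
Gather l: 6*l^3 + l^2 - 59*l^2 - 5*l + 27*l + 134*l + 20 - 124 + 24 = 6*l^3 - 58*l^2 + 156*l - 80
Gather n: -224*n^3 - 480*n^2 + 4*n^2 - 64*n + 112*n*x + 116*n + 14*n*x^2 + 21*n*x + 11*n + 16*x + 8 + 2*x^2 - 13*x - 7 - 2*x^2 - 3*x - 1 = -224*n^3 - 476*n^2 + n*(14*x^2 + 133*x + 63)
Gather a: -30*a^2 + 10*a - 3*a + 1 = -30*a^2 + 7*a + 1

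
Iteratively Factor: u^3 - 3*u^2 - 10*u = (u)*(u^2 - 3*u - 10) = u*(u + 2)*(u - 5)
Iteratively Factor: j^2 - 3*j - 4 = (j - 4)*(j + 1)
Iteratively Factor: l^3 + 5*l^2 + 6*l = (l + 3)*(l^2 + 2*l) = (l + 2)*(l + 3)*(l)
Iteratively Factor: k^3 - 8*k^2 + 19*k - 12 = (k - 1)*(k^2 - 7*k + 12) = (k - 4)*(k - 1)*(k - 3)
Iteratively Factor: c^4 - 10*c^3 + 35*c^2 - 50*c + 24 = (c - 1)*(c^3 - 9*c^2 + 26*c - 24) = (c - 4)*(c - 1)*(c^2 - 5*c + 6) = (c - 4)*(c - 3)*(c - 1)*(c - 2)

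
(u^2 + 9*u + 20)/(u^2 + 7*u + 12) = (u + 5)/(u + 3)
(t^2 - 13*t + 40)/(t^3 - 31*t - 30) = (-t^2 + 13*t - 40)/(-t^3 + 31*t + 30)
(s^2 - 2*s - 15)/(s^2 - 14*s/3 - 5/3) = 3*(s + 3)/(3*s + 1)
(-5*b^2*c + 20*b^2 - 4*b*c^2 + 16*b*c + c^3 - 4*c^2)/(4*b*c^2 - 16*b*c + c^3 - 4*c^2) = (-5*b^2 - 4*b*c + c^2)/(c*(4*b + c))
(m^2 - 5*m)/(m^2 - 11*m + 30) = m/(m - 6)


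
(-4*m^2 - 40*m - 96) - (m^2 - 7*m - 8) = -5*m^2 - 33*m - 88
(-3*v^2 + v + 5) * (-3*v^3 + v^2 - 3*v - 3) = 9*v^5 - 6*v^4 - 5*v^3 + 11*v^2 - 18*v - 15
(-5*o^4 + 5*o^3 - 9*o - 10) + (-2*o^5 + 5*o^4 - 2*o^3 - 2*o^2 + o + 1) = -2*o^5 + 3*o^3 - 2*o^2 - 8*o - 9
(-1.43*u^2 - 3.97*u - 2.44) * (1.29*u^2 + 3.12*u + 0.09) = -1.8447*u^4 - 9.5829*u^3 - 15.6627*u^2 - 7.9701*u - 0.2196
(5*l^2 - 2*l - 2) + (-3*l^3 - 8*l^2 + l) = -3*l^3 - 3*l^2 - l - 2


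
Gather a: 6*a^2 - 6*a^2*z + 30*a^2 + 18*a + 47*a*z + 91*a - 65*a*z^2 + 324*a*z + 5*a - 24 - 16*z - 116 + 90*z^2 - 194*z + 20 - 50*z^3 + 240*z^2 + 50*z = a^2*(36 - 6*z) + a*(-65*z^2 + 371*z + 114) - 50*z^3 + 330*z^2 - 160*z - 120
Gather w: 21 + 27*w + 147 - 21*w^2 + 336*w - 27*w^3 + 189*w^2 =-27*w^3 + 168*w^2 + 363*w + 168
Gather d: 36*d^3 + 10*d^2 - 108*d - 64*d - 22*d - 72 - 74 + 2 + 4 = 36*d^3 + 10*d^2 - 194*d - 140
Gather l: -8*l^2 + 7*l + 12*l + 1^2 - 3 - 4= -8*l^2 + 19*l - 6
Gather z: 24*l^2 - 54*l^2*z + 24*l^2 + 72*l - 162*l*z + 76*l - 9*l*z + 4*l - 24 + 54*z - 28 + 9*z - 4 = 48*l^2 + 152*l + z*(-54*l^2 - 171*l + 63) - 56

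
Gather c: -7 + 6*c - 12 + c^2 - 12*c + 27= c^2 - 6*c + 8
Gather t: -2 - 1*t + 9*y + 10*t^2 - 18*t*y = 10*t^2 + t*(-18*y - 1) + 9*y - 2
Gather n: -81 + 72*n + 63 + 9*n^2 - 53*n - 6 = 9*n^2 + 19*n - 24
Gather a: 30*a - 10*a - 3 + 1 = 20*a - 2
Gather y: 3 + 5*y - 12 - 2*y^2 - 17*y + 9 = -2*y^2 - 12*y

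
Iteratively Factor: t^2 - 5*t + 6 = (t - 3)*(t - 2)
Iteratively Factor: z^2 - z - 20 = (z - 5)*(z + 4)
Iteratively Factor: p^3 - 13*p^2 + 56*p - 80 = (p - 4)*(p^2 - 9*p + 20) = (p - 5)*(p - 4)*(p - 4)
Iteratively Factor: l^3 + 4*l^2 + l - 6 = (l + 2)*(l^2 + 2*l - 3) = (l - 1)*(l + 2)*(l + 3)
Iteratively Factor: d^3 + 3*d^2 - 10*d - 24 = (d + 2)*(d^2 + d - 12) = (d - 3)*(d + 2)*(d + 4)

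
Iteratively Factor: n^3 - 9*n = (n + 3)*(n^2 - 3*n) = (n - 3)*(n + 3)*(n)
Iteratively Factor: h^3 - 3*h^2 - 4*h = (h)*(h^2 - 3*h - 4) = h*(h - 4)*(h + 1)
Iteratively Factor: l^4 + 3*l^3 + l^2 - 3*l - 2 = (l + 2)*(l^3 + l^2 - l - 1) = (l + 1)*(l + 2)*(l^2 - 1) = (l - 1)*(l + 1)*(l + 2)*(l + 1)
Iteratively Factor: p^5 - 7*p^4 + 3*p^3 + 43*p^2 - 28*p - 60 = (p + 1)*(p^4 - 8*p^3 + 11*p^2 + 32*p - 60) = (p + 1)*(p + 2)*(p^3 - 10*p^2 + 31*p - 30) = (p - 2)*(p + 1)*(p + 2)*(p^2 - 8*p + 15) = (p - 3)*(p - 2)*(p + 1)*(p + 2)*(p - 5)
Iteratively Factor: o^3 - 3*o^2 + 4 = (o - 2)*(o^2 - o - 2) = (o - 2)^2*(o + 1)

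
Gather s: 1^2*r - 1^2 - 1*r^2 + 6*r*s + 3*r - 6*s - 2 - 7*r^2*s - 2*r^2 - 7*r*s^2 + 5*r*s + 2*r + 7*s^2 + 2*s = -3*r^2 + 6*r + s^2*(7 - 7*r) + s*(-7*r^2 + 11*r - 4) - 3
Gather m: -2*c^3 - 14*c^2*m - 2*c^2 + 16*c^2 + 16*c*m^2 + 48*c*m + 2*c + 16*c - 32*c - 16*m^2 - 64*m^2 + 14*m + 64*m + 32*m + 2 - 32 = -2*c^3 + 14*c^2 - 14*c + m^2*(16*c - 80) + m*(-14*c^2 + 48*c + 110) - 30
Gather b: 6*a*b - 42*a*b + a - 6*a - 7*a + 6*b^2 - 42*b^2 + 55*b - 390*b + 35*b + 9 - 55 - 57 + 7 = -12*a - 36*b^2 + b*(-36*a - 300) - 96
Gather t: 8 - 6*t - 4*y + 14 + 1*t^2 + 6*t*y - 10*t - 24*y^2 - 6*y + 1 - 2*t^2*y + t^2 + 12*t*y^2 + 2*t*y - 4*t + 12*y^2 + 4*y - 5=t^2*(2 - 2*y) + t*(12*y^2 + 8*y - 20) - 12*y^2 - 6*y + 18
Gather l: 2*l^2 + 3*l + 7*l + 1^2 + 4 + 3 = 2*l^2 + 10*l + 8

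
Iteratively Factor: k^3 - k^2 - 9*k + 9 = (k - 3)*(k^2 + 2*k - 3) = (k - 3)*(k + 3)*(k - 1)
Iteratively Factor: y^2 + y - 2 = (y + 2)*(y - 1)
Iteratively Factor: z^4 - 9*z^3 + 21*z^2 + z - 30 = (z - 5)*(z^3 - 4*z^2 + z + 6) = (z - 5)*(z + 1)*(z^2 - 5*z + 6) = (z - 5)*(z - 3)*(z + 1)*(z - 2)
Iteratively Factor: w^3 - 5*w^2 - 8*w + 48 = (w - 4)*(w^2 - w - 12) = (w - 4)*(w + 3)*(w - 4)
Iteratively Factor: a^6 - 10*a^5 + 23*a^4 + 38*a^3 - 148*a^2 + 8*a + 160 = (a - 2)*(a^5 - 8*a^4 + 7*a^3 + 52*a^2 - 44*a - 80) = (a - 4)*(a - 2)*(a^4 - 4*a^3 - 9*a^2 + 16*a + 20) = (a - 4)*(a - 2)^2*(a^3 - 2*a^2 - 13*a - 10) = (a - 4)*(a - 2)^2*(a + 1)*(a^2 - 3*a - 10) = (a - 4)*(a - 2)^2*(a + 1)*(a + 2)*(a - 5)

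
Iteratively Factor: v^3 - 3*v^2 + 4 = (v - 2)*(v^2 - v - 2) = (v - 2)*(v + 1)*(v - 2)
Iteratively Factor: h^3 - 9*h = (h + 3)*(h^2 - 3*h) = (h - 3)*(h + 3)*(h)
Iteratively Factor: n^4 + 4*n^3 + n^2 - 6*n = (n + 3)*(n^3 + n^2 - 2*n) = (n + 2)*(n + 3)*(n^2 - n) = (n - 1)*(n + 2)*(n + 3)*(n)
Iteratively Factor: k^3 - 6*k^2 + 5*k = (k - 5)*(k^2 - k) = (k - 5)*(k - 1)*(k)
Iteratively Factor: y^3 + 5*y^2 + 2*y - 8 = (y + 2)*(y^2 + 3*y - 4) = (y + 2)*(y + 4)*(y - 1)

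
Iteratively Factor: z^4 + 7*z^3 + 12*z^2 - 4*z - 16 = (z + 4)*(z^3 + 3*z^2 - 4) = (z + 2)*(z + 4)*(z^2 + z - 2) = (z - 1)*(z + 2)*(z + 4)*(z + 2)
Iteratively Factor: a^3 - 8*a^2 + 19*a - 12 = (a - 1)*(a^2 - 7*a + 12) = (a - 3)*(a - 1)*(a - 4)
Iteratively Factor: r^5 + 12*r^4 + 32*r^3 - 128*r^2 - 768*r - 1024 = (r + 4)*(r^4 + 8*r^3 - 128*r - 256) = (r + 4)^2*(r^3 + 4*r^2 - 16*r - 64) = (r + 4)^3*(r^2 - 16) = (r + 4)^4*(r - 4)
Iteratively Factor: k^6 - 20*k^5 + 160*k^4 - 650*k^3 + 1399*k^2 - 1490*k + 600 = (k - 5)*(k^5 - 15*k^4 + 85*k^3 - 225*k^2 + 274*k - 120) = (k - 5)*(k - 4)*(k^4 - 11*k^3 + 41*k^2 - 61*k + 30) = (k - 5)*(k - 4)*(k - 1)*(k^3 - 10*k^2 + 31*k - 30) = (k - 5)*(k - 4)*(k - 2)*(k - 1)*(k^2 - 8*k + 15) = (k - 5)*(k - 4)*(k - 3)*(k - 2)*(k - 1)*(k - 5)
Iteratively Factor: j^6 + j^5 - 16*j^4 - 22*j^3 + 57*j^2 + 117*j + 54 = (j + 1)*(j^5 - 16*j^3 - 6*j^2 + 63*j + 54) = (j + 1)*(j + 3)*(j^4 - 3*j^3 - 7*j^2 + 15*j + 18) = (j - 3)*(j + 1)*(j + 3)*(j^3 - 7*j - 6) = (j - 3)*(j + 1)*(j + 2)*(j + 3)*(j^2 - 2*j - 3) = (j - 3)*(j + 1)^2*(j + 2)*(j + 3)*(j - 3)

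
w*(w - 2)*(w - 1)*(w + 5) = w^4 + 2*w^3 - 13*w^2 + 10*w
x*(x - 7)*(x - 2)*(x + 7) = x^4 - 2*x^3 - 49*x^2 + 98*x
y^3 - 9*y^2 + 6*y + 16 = (y - 8)*(y - 2)*(y + 1)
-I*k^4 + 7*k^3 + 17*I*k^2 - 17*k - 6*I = (k + I)*(k + 2*I)*(k + 3*I)*(-I*k + 1)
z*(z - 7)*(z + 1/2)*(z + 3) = z^4 - 7*z^3/2 - 23*z^2 - 21*z/2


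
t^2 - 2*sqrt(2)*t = t*(t - 2*sqrt(2))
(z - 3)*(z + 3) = z^2 - 9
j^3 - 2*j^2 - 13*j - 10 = (j - 5)*(j + 1)*(j + 2)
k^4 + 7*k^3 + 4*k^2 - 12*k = k*(k - 1)*(k + 2)*(k + 6)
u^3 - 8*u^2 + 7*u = u*(u - 7)*(u - 1)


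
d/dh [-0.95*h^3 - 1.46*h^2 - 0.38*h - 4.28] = -2.85*h^2 - 2.92*h - 0.38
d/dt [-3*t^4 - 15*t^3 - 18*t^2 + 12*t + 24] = -12*t^3 - 45*t^2 - 36*t + 12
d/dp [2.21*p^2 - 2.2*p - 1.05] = 4.42*p - 2.2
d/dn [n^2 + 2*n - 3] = 2*n + 2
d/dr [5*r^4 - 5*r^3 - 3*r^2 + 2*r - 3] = 20*r^3 - 15*r^2 - 6*r + 2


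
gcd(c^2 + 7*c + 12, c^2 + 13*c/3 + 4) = c + 3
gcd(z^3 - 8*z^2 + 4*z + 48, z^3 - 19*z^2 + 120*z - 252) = z - 6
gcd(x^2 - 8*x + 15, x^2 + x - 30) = x - 5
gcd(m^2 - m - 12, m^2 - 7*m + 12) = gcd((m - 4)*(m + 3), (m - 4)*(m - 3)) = m - 4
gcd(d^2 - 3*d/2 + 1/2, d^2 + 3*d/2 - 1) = d - 1/2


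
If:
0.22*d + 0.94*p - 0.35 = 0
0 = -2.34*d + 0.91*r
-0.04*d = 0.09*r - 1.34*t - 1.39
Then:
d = 4.93684210526316*t + 5.12105263157895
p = -1.15543113101904*t - 0.826203807390817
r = 12.6947368421053*t + 13.1684210526316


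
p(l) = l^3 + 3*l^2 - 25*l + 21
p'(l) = 3*l^2 + 6*l - 25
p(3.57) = 15.48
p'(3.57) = 34.65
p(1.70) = -7.92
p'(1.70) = -6.13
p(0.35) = 12.66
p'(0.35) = -22.53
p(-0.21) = 26.37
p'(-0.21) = -26.13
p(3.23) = 5.25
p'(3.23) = 25.68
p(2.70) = -4.95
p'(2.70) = 13.07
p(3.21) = 4.74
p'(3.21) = 25.17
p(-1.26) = 55.26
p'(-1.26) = -27.80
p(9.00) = 768.00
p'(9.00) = 272.00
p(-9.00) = -240.00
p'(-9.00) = 164.00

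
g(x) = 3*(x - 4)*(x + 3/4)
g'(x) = 6*x - 39/4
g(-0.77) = 0.29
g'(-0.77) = -14.37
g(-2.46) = 33.14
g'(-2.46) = -24.51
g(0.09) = -9.85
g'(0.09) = -9.21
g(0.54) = -13.39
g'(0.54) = -6.51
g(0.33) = -11.89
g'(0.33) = -7.77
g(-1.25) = 7.88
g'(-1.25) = -17.25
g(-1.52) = 12.75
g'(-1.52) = -18.87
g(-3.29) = 55.55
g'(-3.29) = -29.49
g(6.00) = 40.50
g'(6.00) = 26.25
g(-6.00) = 157.50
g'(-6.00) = -45.75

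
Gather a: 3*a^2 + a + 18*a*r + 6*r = 3*a^2 + a*(18*r + 1) + 6*r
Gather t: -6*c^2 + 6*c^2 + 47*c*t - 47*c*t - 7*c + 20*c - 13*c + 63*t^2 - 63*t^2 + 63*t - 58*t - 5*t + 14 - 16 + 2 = 0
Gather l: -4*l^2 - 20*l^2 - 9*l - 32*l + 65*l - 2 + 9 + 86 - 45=-24*l^2 + 24*l + 48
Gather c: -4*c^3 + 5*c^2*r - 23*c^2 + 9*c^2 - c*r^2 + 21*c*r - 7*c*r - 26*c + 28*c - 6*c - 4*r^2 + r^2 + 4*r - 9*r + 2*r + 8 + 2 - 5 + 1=-4*c^3 + c^2*(5*r - 14) + c*(-r^2 + 14*r - 4) - 3*r^2 - 3*r + 6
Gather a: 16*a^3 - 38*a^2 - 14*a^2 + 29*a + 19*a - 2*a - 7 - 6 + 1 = 16*a^3 - 52*a^2 + 46*a - 12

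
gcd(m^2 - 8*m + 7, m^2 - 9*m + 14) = m - 7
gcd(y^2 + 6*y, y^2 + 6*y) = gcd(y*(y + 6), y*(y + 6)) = y^2 + 6*y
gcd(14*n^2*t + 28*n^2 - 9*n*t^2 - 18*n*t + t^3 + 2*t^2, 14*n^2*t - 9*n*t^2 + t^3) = 14*n^2 - 9*n*t + t^2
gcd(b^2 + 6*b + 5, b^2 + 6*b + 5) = b^2 + 6*b + 5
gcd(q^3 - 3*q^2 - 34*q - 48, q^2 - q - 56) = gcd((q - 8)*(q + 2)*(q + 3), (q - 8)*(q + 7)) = q - 8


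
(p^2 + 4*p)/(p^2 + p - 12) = p/(p - 3)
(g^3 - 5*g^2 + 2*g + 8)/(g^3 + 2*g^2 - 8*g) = (g^2 - 3*g - 4)/(g*(g + 4))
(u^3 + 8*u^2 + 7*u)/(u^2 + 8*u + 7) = u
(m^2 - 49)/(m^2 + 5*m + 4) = (m^2 - 49)/(m^2 + 5*m + 4)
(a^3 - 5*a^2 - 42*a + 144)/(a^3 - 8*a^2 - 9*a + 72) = (a + 6)/(a + 3)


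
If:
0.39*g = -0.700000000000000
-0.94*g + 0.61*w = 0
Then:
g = -1.79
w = -2.77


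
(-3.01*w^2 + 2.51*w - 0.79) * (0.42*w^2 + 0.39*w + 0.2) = -1.2642*w^4 - 0.1197*w^3 + 0.0451*w^2 + 0.1939*w - 0.158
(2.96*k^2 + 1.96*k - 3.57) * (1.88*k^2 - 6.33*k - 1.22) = 5.5648*k^4 - 15.052*k^3 - 22.7296*k^2 + 20.2069*k + 4.3554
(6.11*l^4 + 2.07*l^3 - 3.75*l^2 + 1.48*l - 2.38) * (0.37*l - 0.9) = 2.2607*l^5 - 4.7331*l^4 - 3.2505*l^3 + 3.9226*l^2 - 2.2126*l + 2.142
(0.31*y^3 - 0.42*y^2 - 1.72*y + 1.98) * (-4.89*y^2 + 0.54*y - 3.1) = -1.5159*y^5 + 2.2212*y^4 + 7.223*y^3 - 9.309*y^2 + 6.4012*y - 6.138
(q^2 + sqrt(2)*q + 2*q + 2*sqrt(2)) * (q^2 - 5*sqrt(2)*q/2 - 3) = q^4 - 3*sqrt(2)*q^3/2 + 2*q^3 - 8*q^2 - 3*sqrt(2)*q^2 - 16*q - 3*sqrt(2)*q - 6*sqrt(2)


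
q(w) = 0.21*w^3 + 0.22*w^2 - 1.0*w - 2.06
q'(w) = 0.63*w^2 + 0.44*w - 1.0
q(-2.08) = -0.92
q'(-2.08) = 0.81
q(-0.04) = -2.02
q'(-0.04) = -1.02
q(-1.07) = -1.00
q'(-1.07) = -0.75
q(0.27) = -2.31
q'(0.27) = -0.84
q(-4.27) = -10.13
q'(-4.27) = 8.61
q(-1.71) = -0.76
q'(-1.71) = 0.09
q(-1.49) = -0.78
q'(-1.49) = -0.26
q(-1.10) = -0.97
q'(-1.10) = -0.72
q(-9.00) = -128.33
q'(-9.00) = 46.07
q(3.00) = 2.59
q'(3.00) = 5.99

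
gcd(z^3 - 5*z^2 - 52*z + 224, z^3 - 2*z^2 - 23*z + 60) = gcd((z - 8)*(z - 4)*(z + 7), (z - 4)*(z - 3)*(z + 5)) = z - 4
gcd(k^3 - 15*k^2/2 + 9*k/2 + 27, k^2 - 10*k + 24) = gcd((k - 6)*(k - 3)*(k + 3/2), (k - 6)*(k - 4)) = k - 6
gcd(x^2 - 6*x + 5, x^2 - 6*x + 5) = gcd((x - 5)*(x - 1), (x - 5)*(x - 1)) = x^2 - 6*x + 5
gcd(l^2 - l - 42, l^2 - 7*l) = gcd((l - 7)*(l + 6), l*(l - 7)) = l - 7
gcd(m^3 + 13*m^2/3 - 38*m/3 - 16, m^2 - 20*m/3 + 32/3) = m - 8/3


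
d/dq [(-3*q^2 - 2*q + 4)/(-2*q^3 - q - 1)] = (2*(3*q + 1)*(2*q^3 + q + 1) - (6*q^2 + 1)*(3*q^2 + 2*q - 4))/(2*q^3 + q + 1)^2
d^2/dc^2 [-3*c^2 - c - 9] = -6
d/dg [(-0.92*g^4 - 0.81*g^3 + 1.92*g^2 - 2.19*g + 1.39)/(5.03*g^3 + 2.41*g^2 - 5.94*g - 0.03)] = (-4.6276*g^6 - 4.4344*g^5 + 4.7847*g^4 + 31.7646*g^3 - 27.0291*g^2 - 6.815*g + 8.3223)/(25.3009*g^6 + 24.2446*g^5 - 53.9483*g^4 - 28.9326*g^3 + 35.139*g^2 + 0.3564*g + 0.0009)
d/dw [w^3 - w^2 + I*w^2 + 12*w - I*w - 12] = 3*w^2 + 2*w*(-1 + I) + 12 - I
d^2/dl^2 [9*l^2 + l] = 18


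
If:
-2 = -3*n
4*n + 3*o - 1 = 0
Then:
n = 2/3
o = -5/9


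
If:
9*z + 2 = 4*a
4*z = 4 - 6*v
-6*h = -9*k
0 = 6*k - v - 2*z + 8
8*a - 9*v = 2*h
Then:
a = 19/56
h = -13/7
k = -26/21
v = 5/7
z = -1/14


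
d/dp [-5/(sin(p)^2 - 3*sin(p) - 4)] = 5*(2*sin(p) - 3)*cos(p)/((sin(p) - 4)^2*(sin(p) + 1)^2)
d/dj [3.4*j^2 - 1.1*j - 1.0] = 6.8*j - 1.1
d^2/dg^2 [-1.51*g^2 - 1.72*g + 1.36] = -3.02000000000000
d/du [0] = 0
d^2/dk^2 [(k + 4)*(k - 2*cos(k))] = 2*(k + 4)*cos(k) + 4*sin(k) + 2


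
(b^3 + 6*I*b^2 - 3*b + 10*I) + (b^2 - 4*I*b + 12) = b^3 + b^2 + 6*I*b^2 - 3*b - 4*I*b + 12 + 10*I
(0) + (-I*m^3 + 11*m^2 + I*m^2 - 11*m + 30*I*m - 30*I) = -I*m^3 + 11*m^2 + I*m^2 - 11*m + 30*I*m - 30*I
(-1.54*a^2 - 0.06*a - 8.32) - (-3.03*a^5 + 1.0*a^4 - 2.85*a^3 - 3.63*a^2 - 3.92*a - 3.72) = 3.03*a^5 - 1.0*a^4 + 2.85*a^3 + 2.09*a^2 + 3.86*a - 4.6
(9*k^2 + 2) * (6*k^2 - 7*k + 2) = 54*k^4 - 63*k^3 + 30*k^2 - 14*k + 4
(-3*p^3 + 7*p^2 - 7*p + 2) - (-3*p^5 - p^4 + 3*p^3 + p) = 3*p^5 + p^4 - 6*p^3 + 7*p^2 - 8*p + 2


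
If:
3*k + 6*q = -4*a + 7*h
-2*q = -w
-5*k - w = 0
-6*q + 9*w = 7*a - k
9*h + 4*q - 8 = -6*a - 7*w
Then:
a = 1624/5223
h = 1600/5223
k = -392/5223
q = 980/5223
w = 1960/5223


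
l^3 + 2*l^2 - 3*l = l*(l - 1)*(l + 3)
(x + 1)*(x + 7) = x^2 + 8*x + 7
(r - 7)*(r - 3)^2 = r^3 - 13*r^2 + 51*r - 63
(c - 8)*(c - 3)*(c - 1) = c^3 - 12*c^2 + 35*c - 24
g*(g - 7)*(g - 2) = g^3 - 9*g^2 + 14*g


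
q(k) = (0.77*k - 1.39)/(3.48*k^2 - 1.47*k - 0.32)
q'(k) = (1.47 - 6.96*k)*(0.77*k - 1.39)/(3.48*k^2 - 1.47*k - 0.32)^2 + 0.77/(3.48*k^2 - 1.47*k - 0.32) = (-2.6796*k^2 + 9.6744*k - 2.2897)/(12.1104*k^4 - 10.2312*k^3 - 0.0663*k^2 + 0.9408*k + 0.1024)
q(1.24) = -0.14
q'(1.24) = 0.54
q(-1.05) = -0.43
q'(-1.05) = -0.60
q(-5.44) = -0.05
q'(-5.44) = -0.01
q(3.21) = 0.04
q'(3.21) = 0.00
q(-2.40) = -0.14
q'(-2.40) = -0.08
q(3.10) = 0.03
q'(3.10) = 0.00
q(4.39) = 0.03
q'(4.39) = -0.00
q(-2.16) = -0.16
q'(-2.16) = -0.10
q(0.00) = 4.34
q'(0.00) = -22.36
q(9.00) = 0.02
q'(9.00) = -0.00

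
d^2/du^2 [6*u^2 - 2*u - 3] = 12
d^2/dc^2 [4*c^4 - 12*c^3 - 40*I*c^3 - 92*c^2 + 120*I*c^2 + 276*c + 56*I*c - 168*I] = 48*c^2 + c*(-72 - 240*I) - 184 + 240*I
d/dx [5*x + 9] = 5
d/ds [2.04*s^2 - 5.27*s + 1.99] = 4.08*s - 5.27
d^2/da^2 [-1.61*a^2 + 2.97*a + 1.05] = -3.22000000000000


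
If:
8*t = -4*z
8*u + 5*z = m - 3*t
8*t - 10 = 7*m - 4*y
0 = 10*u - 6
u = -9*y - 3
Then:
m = -214/285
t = 226/285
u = 3/5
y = -2/5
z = -452/285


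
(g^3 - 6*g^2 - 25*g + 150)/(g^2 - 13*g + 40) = (g^2 - g - 30)/(g - 8)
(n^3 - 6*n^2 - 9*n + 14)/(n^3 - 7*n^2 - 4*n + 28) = (n - 1)/(n - 2)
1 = 1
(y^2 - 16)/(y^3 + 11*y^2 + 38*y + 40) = (y - 4)/(y^2 + 7*y + 10)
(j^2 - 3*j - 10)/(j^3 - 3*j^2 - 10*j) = 1/j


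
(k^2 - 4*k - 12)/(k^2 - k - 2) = (-k^2 + 4*k + 12)/(-k^2 + k + 2)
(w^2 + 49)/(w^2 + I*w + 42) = (w - 7*I)/(w - 6*I)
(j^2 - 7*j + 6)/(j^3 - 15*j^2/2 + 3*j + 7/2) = 2*(j - 6)/(2*j^2 - 13*j - 7)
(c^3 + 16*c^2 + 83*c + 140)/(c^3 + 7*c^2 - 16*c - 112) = (c + 5)/(c - 4)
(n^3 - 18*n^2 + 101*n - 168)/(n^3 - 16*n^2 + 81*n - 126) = (n - 8)/(n - 6)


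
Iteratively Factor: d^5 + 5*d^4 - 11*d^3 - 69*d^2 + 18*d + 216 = (d + 3)*(d^4 + 2*d^3 - 17*d^2 - 18*d + 72) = (d - 2)*(d + 3)*(d^3 + 4*d^2 - 9*d - 36) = (d - 2)*(d + 3)^2*(d^2 + d - 12) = (d - 2)*(d + 3)^2*(d + 4)*(d - 3)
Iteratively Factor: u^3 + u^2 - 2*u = (u - 1)*(u^2 + 2*u) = u*(u - 1)*(u + 2)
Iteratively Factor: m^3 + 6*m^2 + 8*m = (m + 2)*(m^2 + 4*m) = (m + 2)*(m + 4)*(m)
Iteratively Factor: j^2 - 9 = (j + 3)*(j - 3)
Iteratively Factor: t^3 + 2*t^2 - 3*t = (t)*(t^2 + 2*t - 3) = t*(t - 1)*(t + 3)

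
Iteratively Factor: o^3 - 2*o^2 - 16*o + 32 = (o + 4)*(o^2 - 6*o + 8) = (o - 2)*(o + 4)*(o - 4)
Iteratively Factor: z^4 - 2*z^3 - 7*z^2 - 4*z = (z + 1)*(z^3 - 3*z^2 - 4*z) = z*(z + 1)*(z^2 - 3*z - 4) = z*(z - 4)*(z + 1)*(z + 1)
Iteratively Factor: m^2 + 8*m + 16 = (m + 4)*(m + 4)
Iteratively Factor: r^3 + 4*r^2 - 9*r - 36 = (r + 4)*(r^2 - 9) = (r + 3)*(r + 4)*(r - 3)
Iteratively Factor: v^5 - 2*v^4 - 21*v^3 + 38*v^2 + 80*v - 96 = (v + 4)*(v^4 - 6*v^3 + 3*v^2 + 26*v - 24) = (v + 2)*(v + 4)*(v^3 - 8*v^2 + 19*v - 12) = (v - 4)*(v + 2)*(v + 4)*(v^2 - 4*v + 3) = (v - 4)*(v - 3)*(v + 2)*(v + 4)*(v - 1)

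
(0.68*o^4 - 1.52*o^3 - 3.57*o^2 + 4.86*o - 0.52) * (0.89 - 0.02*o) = -0.0136*o^5 + 0.6356*o^4 - 1.2814*o^3 - 3.2745*o^2 + 4.3358*o - 0.4628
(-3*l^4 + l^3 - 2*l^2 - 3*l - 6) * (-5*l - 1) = 15*l^5 - 2*l^4 + 9*l^3 + 17*l^2 + 33*l + 6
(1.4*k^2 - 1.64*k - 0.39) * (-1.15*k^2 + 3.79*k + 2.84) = -1.61*k^4 + 7.192*k^3 - 1.7911*k^2 - 6.1357*k - 1.1076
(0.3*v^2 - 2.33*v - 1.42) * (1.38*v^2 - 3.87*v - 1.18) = 0.414*v^4 - 4.3764*v^3 + 6.7035*v^2 + 8.2448*v + 1.6756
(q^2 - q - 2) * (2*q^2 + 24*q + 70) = 2*q^4 + 22*q^3 + 42*q^2 - 118*q - 140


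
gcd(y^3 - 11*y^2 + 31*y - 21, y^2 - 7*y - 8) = 1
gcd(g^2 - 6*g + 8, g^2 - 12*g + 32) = g - 4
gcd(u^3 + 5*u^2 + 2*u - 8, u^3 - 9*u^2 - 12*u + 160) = u + 4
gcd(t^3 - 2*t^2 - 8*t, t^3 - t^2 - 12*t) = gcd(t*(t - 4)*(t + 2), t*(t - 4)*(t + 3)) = t^2 - 4*t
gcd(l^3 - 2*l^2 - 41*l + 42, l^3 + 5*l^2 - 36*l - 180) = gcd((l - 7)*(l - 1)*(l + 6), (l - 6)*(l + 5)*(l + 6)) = l + 6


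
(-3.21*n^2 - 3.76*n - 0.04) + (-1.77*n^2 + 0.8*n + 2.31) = -4.98*n^2 - 2.96*n + 2.27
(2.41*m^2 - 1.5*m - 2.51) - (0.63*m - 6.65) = 2.41*m^2 - 2.13*m + 4.14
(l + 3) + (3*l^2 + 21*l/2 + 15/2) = 3*l^2 + 23*l/2 + 21/2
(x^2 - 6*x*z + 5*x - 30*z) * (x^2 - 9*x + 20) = x^4 - 6*x^3*z - 4*x^3 + 24*x^2*z - 25*x^2 + 150*x*z + 100*x - 600*z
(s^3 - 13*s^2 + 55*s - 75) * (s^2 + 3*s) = s^5 - 10*s^4 + 16*s^3 + 90*s^2 - 225*s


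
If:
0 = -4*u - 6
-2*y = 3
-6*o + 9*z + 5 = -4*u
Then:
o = 3*z/2 - 1/6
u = -3/2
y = -3/2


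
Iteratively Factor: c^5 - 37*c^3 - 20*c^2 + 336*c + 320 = (c - 4)*(c^4 + 4*c^3 - 21*c^2 - 104*c - 80) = (c - 5)*(c - 4)*(c^3 + 9*c^2 + 24*c + 16) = (c - 5)*(c - 4)*(c + 4)*(c^2 + 5*c + 4) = (c - 5)*(c - 4)*(c + 4)^2*(c + 1)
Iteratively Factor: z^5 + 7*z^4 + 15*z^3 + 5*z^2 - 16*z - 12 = (z + 3)*(z^4 + 4*z^3 + 3*z^2 - 4*z - 4) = (z + 2)*(z + 3)*(z^3 + 2*z^2 - z - 2) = (z + 1)*(z + 2)*(z + 3)*(z^2 + z - 2) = (z + 1)*(z + 2)^2*(z + 3)*(z - 1)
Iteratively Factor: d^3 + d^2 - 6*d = (d)*(d^2 + d - 6) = d*(d + 3)*(d - 2)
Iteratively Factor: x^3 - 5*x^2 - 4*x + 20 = (x - 2)*(x^2 - 3*x - 10) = (x - 2)*(x + 2)*(x - 5)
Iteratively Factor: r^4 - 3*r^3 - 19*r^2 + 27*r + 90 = (r - 5)*(r^3 + 2*r^2 - 9*r - 18) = (r - 5)*(r + 3)*(r^2 - r - 6) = (r - 5)*(r - 3)*(r + 3)*(r + 2)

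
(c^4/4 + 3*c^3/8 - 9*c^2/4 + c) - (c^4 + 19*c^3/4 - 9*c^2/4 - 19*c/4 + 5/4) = -3*c^4/4 - 35*c^3/8 + 23*c/4 - 5/4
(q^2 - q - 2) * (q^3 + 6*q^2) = q^5 + 5*q^4 - 8*q^3 - 12*q^2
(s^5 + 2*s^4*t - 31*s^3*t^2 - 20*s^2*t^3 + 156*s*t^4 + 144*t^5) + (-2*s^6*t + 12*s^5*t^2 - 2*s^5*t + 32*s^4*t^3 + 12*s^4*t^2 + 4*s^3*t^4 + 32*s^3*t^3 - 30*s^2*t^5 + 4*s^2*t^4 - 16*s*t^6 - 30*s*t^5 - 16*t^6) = -2*s^6*t + 12*s^5*t^2 - 2*s^5*t + s^5 + 32*s^4*t^3 + 12*s^4*t^2 + 2*s^4*t + 4*s^3*t^4 + 32*s^3*t^3 - 31*s^3*t^2 - 30*s^2*t^5 + 4*s^2*t^4 - 20*s^2*t^3 - 16*s*t^6 - 30*s*t^5 + 156*s*t^4 - 16*t^6 + 144*t^5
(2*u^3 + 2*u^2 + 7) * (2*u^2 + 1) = 4*u^5 + 4*u^4 + 2*u^3 + 16*u^2 + 7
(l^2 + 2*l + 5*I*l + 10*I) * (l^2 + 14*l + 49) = l^4 + 16*l^3 + 5*I*l^3 + 77*l^2 + 80*I*l^2 + 98*l + 385*I*l + 490*I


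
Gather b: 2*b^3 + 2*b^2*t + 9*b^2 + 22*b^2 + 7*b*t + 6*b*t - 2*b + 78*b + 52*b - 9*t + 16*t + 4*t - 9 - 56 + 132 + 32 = 2*b^3 + b^2*(2*t + 31) + b*(13*t + 128) + 11*t + 99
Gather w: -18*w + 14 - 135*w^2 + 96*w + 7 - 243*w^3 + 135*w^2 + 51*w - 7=-243*w^3 + 129*w + 14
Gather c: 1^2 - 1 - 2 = -2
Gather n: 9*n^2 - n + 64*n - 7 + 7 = 9*n^2 + 63*n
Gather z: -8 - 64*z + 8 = -64*z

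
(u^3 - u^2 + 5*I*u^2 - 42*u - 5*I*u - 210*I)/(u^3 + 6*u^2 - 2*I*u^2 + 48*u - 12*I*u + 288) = (u^2 + u*(-7 + 5*I) - 35*I)/(u^2 - 2*I*u + 48)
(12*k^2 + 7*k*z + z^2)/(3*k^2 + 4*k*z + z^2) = (4*k + z)/(k + z)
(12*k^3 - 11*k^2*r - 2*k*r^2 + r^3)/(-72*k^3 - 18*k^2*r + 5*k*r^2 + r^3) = (-k + r)/(6*k + r)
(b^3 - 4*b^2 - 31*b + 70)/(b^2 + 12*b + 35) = (b^2 - 9*b + 14)/(b + 7)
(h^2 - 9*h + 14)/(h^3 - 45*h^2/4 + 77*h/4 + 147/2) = 4*(h - 2)/(4*h^2 - 17*h - 42)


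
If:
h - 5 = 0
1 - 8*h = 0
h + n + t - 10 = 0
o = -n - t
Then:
No Solution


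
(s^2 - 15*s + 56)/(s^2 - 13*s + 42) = (s - 8)/(s - 6)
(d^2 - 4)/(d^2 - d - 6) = (d - 2)/(d - 3)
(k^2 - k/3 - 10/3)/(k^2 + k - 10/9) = 3*(k - 2)/(3*k - 2)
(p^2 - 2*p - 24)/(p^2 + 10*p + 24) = (p - 6)/(p + 6)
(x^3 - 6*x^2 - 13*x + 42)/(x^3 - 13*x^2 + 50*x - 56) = (x + 3)/(x - 4)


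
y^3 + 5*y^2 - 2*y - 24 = (y - 2)*(y + 3)*(y + 4)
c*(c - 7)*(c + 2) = c^3 - 5*c^2 - 14*c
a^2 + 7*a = a*(a + 7)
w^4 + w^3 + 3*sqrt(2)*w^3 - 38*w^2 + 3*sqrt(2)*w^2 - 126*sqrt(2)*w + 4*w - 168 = (w - 6)*(w + 7)*(w + sqrt(2))*(w + 2*sqrt(2))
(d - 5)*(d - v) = d^2 - d*v - 5*d + 5*v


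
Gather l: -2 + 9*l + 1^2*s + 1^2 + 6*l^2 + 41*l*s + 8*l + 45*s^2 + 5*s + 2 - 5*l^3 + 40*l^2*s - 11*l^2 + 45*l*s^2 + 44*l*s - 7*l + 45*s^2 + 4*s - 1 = -5*l^3 + l^2*(40*s - 5) + l*(45*s^2 + 85*s + 10) + 90*s^2 + 10*s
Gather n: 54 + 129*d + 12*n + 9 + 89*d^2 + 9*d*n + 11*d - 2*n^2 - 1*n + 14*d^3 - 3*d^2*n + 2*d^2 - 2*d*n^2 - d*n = 14*d^3 + 91*d^2 + 140*d + n^2*(-2*d - 2) + n*(-3*d^2 + 8*d + 11) + 63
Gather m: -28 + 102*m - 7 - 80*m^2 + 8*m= -80*m^2 + 110*m - 35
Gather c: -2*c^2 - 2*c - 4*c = -2*c^2 - 6*c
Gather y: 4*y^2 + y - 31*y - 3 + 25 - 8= 4*y^2 - 30*y + 14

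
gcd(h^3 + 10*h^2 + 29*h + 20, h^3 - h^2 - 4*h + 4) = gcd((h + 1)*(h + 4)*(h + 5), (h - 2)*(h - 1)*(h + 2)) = 1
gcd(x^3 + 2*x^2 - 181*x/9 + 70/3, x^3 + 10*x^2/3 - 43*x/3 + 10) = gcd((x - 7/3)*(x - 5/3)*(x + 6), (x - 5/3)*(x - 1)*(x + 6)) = x^2 + 13*x/3 - 10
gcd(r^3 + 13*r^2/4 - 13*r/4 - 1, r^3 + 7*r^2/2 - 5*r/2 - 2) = r^2 + 3*r - 4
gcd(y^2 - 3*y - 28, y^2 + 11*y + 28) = y + 4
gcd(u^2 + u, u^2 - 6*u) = u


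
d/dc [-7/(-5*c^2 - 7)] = -70*c/(5*c^2 + 7)^2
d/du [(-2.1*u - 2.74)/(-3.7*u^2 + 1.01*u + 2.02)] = (7.77*u^2 - 2.121*u - (2.1*u + 2.74)*(7.4*u - 1.01) - 4.242)/(-3.7*u^2 + 1.01*u + 2.02)^2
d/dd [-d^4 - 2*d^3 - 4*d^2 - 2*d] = -4*d^3 - 6*d^2 - 8*d - 2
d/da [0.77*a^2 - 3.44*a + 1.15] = 1.54*a - 3.44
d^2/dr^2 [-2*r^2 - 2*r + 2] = -4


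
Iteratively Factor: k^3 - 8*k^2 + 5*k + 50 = (k - 5)*(k^2 - 3*k - 10) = (k - 5)^2*(k + 2)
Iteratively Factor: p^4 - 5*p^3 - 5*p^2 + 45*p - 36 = (p - 4)*(p^3 - p^2 - 9*p + 9) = (p - 4)*(p + 3)*(p^2 - 4*p + 3) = (p - 4)*(p - 3)*(p + 3)*(p - 1)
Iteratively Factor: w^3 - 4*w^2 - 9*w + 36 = (w + 3)*(w^2 - 7*w + 12) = (w - 3)*(w + 3)*(w - 4)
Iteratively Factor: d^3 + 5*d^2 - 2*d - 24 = (d - 2)*(d^2 + 7*d + 12) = (d - 2)*(d + 4)*(d + 3)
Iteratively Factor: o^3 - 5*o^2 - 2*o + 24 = (o - 4)*(o^2 - o - 6) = (o - 4)*(o + 2)*(o - 3)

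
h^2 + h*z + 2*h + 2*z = (h + 2)*(h + z)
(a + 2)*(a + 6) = a^2 + 8*a + 12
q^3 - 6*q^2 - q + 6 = (q - 6)*(q - 1)*(q + 1)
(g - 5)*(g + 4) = g^2 - g - 20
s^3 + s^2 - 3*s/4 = s*(s - 1/2)*(s + 3/2)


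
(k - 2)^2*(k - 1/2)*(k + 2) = k^4 - 5*k^3/2 - 3*k^2 + 10*k - 4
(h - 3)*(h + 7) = h^2 + 4*h - 21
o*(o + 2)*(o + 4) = o^3 + 6*o^2 + 8*o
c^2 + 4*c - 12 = (c - 2)*(c + 6)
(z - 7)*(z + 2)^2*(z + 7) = z^4 + 4*z^3 - 45*z^2 - 196*z - 196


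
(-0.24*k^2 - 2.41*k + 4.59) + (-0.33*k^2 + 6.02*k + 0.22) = -0.57*k^2 + 3.61*k + 4.81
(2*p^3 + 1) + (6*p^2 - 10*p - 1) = 2*p^3 + 6*p^2 - 10*p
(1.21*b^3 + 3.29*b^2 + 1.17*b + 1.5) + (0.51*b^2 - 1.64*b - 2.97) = 1.21*b^3 + 3.8*b^2 - 0.47*b - 1.47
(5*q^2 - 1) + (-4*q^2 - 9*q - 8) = q^2 - 9*q - 9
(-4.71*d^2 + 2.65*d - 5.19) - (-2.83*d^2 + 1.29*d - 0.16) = -1.88*d^2 + 1.36*d - 5.03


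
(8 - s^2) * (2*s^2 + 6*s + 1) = -2*s^4 - 6*s^3 + 15*s^2 + 48*s + 8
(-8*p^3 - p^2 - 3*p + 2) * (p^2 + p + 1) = -8*p^5 - 9*p^4 - 12*p^3 - 2*p^2 - p + 2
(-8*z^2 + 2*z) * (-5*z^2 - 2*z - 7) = 40*z^4 + 6*z^3 + 52*z^2 - 14*z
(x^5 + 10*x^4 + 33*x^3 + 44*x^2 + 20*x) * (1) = x^5 + 10*x^4 + 33*x^3 + 44*x^2 + 20*x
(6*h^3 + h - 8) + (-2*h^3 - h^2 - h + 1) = 4*h^3 - h^2 - 7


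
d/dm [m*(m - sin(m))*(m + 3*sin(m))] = 2*m^2*cos(m) + 3*m^2 + 4*m*sin(m) - 3*m*sin(2*m) - 3*sin(m)^2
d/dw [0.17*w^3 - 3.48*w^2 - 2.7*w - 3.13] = 0.51*w^2 - 6.96*w - 2.7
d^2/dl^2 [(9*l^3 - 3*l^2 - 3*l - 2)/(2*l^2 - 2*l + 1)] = 2*(-6*l^3 - 60*l^2 + 69*l - 13)/(8*l^6 - 24*l^5 + 36*l^4 - 32*l^3 + 18*l^2 - 6*l + 1)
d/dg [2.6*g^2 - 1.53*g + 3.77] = 5.2*g - 1.53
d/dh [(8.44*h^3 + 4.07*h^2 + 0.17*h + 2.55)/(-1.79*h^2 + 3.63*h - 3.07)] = (-15.1076*h^4 + 61.2744*h^3 - 62.654*h^2 - 15.8608*h - 9.7784)/(3.2041*h^4 - 12.9954*h^3 + 24.1675*h^2 - 22.2882*h + 9.4249)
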